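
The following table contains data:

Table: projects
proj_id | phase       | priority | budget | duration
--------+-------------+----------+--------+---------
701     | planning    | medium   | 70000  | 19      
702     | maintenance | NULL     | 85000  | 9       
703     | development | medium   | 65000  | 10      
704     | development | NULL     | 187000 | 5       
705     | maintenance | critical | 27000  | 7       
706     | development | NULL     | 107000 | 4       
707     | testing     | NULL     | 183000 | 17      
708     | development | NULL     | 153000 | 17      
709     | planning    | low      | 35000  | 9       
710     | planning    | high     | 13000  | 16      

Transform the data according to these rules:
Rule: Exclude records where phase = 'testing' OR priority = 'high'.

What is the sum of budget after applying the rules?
729000

Step 1: Find records where phase = 'testing' OR priority = 'high'
Step 2: 2 records match, summing to 196000
Step 3: Original sum: 925000
Step 4: Remaining sum = 925000 - 196000 = 729000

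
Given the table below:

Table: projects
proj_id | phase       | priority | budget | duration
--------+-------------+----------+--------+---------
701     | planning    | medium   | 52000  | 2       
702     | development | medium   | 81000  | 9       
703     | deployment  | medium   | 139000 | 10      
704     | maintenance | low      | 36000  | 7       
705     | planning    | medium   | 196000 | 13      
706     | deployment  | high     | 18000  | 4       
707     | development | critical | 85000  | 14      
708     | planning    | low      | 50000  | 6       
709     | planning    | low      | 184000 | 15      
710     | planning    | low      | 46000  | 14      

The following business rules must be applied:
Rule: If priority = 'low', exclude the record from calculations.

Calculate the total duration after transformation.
52

Step 1: Identify records where priority = 'low'
Step 2: The excluded records sum to 42
Step 3: Original total duration = 94
Step 4: Remaining total = 94 - 42 = 52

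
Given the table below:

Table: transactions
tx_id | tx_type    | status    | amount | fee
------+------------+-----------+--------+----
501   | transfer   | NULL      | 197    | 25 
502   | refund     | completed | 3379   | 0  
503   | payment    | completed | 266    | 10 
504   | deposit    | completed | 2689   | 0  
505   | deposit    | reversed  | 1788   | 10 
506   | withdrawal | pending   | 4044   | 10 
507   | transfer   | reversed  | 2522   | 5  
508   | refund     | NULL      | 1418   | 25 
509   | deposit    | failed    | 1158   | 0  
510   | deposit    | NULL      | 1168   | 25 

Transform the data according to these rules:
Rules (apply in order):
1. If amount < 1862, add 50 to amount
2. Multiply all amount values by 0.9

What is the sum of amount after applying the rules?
17036.1

Step 1: Apply Rule 1 - Add 50 to records with amount < 1862
  - 6 records affected: 5995 + (6 × 50) = 6295
  - Unaffected records: 12634
  - Sum after Rule 1: 18929
Step 2: Apply Rule 2 - Multiply all by 0.9
  - 18929 × 0.9 = 17036.1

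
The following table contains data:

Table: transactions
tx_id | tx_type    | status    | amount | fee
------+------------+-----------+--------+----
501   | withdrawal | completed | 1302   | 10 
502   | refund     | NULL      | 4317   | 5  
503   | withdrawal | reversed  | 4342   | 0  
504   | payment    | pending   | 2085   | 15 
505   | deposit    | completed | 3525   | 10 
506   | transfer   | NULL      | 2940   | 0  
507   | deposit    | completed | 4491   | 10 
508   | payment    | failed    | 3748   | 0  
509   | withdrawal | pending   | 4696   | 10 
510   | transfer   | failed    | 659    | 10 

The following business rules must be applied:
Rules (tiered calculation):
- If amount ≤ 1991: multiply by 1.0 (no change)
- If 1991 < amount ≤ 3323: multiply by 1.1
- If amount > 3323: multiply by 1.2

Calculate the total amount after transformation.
37631.3

Step 1: Tier 1 (amount ≤ 1991): 2 records, sum = 1961 × 1.0 = 1961.0
Step 2: Tier 2 (1991 < amount ≤ 3323): 2 records, sum = 5025 × 1.1 = 5527.5
Step 3: Tier 3 (amount > 3323): 6 records, sum = 25119 × 1.2 = 30142.8
Step 4: Final sum = 1961.0 + 5527.5 + 30142.8 = 37631.3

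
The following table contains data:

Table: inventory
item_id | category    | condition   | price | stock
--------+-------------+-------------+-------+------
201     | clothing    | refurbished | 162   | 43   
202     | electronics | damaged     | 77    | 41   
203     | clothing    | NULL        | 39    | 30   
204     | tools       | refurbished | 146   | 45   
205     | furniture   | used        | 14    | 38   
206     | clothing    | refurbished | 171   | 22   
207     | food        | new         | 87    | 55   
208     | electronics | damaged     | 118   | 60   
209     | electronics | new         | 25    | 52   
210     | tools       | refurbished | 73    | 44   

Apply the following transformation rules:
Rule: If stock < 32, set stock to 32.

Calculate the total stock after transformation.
442

Step 1: 2 records have stock < 32
Step 2: These records originally summed to 52
Step 3: After setting to minimum: 2 × 32 = 64
Step 4: Unaffected records sum: 378
Step 5: Final sum = 64 + 378 = 442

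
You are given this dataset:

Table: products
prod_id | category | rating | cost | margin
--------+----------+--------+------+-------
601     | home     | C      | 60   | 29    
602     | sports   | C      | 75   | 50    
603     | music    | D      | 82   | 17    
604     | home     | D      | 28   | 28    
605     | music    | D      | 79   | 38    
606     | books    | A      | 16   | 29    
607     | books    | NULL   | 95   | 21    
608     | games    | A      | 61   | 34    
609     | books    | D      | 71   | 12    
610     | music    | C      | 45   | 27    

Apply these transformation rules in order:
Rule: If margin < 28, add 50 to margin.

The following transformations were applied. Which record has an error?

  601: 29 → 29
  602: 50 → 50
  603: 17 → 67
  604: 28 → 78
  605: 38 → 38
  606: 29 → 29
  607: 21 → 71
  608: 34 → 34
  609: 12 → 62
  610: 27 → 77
Record 604 has an error. The correct transformed value should be 28, not 78.

Step 1: Check each record against the rule
Step 2: Record 604 has margin = 28
Step 3: Since 28 >= 28, the bonus should not have been applied
Step 4: Correct value = 28, but claimed value = 78
Conclusion: Record 604 has the error.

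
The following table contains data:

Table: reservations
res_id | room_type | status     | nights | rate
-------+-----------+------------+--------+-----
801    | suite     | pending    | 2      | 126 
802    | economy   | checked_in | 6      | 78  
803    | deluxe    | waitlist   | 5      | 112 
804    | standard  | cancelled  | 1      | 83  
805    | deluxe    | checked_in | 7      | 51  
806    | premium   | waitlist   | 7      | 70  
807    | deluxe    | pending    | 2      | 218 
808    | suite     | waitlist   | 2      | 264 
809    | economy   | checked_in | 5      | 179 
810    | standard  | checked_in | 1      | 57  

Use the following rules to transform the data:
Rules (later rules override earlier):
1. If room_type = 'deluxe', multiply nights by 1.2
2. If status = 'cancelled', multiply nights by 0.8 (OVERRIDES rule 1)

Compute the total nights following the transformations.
40.6

Step 1: Rule 2 takes priority for records with status = 'cancelled'
  - 1 records: 1 × 0.8 = 0.8
Step 2: Rule 1 applies to remaining records with room_type = 'deluxe'
  - 3 records: 14 × 1.2 = 16.8
Step 3: Other records unchanged: 23
Step 4: Final sum = 0.8 + 16.8 + 23 = 40.6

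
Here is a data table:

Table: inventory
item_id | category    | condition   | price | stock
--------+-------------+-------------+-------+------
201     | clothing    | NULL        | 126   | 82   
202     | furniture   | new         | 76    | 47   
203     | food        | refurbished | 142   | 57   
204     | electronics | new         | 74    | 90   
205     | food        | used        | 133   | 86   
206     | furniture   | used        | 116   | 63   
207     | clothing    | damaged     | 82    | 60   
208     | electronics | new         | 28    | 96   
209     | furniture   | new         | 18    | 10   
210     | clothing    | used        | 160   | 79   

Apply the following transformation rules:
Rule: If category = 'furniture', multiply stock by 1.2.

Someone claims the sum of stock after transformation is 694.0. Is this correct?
Yes, the result is correct.

Step 1: Calculate the correct sum after transformation
Step 2: Apply multiplier 1.2 to records where category = 'furniture'
Step 3: Correct result = 694.0
Step 4: Claimed result = 694.0
Step 5: 694.0 = 694.0 ✓
Conclusion: The claimed result is correct.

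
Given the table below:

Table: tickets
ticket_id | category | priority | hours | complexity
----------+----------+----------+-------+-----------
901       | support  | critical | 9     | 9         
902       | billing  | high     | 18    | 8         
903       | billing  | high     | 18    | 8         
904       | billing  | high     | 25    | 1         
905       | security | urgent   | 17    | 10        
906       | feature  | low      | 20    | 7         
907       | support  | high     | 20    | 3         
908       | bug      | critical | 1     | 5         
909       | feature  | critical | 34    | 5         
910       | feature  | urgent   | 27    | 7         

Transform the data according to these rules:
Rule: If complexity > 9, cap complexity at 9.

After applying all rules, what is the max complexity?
9

Step 1: Original maximum complexity = 10
Step 2: Apply cap at 9
Step 3: 1 records had complexity > 9 and were capped
Step 4: Maximum after transformation = 9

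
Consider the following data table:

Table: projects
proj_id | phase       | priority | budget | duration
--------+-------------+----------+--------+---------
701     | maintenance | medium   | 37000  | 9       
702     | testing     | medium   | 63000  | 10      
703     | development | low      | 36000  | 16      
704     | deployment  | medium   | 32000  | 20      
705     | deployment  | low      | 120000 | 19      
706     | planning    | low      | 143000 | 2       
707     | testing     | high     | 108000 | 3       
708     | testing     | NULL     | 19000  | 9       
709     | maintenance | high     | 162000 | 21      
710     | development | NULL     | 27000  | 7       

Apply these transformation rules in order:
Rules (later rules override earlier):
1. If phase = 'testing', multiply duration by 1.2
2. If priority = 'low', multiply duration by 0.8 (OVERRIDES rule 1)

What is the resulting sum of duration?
113.0

Step 1: Rule 2 takes priority for records with priority = 'low'
  - 3 records: 37 × 0.8 = 29.6
Step 2: Rule 1 applies to remaining records with phase = 'testing'
  - 3 records: 22 × 1.2 = 26.4
Step 3: Other records unchanged: 57
Step 4: Final sum = 29.6 + 26.4 + 57 = 113.0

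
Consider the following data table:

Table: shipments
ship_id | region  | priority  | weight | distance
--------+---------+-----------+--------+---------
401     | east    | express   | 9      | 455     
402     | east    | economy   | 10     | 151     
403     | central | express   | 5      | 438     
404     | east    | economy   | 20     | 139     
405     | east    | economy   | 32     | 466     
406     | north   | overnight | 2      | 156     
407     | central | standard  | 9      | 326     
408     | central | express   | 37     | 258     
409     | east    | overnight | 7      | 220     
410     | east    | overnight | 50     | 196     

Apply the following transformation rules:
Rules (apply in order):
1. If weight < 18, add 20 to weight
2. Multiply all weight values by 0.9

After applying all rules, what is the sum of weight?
270.9

Step 1: Apply Rule 1 - Add 20 to records with weight < 18
  - 6 records affected: 42 + (6 × 20) = 162
  - Unaffected records: 139
  - Sum after Rule 1: 301
Step 2: Apply Rule 2 - Multiply all by 0.9
  - 301 × 0.9 = 270.9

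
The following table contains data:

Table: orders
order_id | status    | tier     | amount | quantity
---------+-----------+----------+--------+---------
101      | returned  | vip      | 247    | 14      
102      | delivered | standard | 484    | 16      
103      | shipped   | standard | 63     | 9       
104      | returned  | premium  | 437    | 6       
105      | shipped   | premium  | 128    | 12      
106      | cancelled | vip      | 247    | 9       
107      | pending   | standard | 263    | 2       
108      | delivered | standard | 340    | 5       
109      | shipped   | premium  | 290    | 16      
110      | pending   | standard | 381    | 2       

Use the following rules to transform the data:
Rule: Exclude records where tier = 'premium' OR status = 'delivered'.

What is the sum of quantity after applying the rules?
36

Step 1: Find records where tier = 'premium' OR status = 'delivered'
Step 2: 5 records match, summing to 55
Step 3: Original sum: 91
Step 4: Remaining sum = 91 - 55 = 36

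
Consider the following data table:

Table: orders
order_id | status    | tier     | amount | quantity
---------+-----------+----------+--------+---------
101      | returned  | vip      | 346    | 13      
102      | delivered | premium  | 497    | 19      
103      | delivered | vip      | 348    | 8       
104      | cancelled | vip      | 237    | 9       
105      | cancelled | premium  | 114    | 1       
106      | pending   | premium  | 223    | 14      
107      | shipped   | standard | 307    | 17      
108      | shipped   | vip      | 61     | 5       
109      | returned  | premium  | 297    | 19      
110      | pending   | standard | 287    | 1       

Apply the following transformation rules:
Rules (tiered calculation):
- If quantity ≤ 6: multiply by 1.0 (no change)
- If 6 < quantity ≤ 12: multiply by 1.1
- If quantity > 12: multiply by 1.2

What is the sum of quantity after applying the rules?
124.1

Step 1: Tier 1 (quantity ≤ 6): 3 records, sum = 7 × 1.0 = 7.0
Step 2: Tier 2 (6 < quantity ≤ 12): 2 records, sum = 17 × 1.1 = 18.7
Step 3: Tier 3 (quantity > 12): 5 records, sum = 82 × 1.2 = 98.4
Step 4: Final sum = 7.0 + 18.7 + 98.4 = 124.1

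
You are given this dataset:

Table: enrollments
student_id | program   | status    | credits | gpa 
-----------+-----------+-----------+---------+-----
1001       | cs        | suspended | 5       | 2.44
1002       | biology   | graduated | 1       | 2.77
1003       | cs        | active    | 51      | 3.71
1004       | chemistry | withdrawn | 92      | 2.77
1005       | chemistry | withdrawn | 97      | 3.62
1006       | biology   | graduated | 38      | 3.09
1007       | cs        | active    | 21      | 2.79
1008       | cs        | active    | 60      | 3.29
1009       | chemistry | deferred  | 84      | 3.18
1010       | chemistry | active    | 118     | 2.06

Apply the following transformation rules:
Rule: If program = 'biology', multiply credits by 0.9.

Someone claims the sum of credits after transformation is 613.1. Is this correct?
No, the correct result is 563.1.

Step 1: Calculate the correct sum after transformation
Step 2: Apply multiplier 0.9 to records where program = 'biology'
Step 3: Correct result = 563.1
Step 4: Claimed result = 613.1
Step 5: 563.1 ≠ 613.1
Conclusion: The claimed result is incorrect. The correct answer is 563.1.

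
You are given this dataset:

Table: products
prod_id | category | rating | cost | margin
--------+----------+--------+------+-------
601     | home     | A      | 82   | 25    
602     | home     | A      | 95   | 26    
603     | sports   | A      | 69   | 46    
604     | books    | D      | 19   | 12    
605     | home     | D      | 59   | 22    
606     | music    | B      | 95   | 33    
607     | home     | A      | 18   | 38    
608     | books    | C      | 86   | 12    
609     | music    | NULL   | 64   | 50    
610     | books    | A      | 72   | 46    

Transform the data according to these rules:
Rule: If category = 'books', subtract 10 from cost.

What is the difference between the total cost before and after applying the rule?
30

Step 1: Original sum of cost = 659
Step 2: 3 records have category = 'books'
Step 3: Each affected record changes by -10
Step 4: Total change = 3 × -10 = -30
Step 5: New sum = 659 + -30 = 629
Step 6: Difference = |629 - 659| = 30
        (Sum decreased by 30)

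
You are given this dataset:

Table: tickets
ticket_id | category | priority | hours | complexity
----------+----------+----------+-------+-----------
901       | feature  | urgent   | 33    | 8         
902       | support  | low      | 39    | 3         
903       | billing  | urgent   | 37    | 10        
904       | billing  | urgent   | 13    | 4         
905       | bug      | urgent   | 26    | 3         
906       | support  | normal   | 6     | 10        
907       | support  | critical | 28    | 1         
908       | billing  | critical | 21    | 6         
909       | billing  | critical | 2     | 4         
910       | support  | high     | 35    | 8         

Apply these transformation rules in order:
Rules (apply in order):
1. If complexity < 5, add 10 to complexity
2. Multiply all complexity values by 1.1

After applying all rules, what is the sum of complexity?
117.7

Step 1: Apply Rule 1 - Add 10 to records with complexity < 5
  - 5 records affected: 15 + (5 × 10) = 65
  - Unaffected records: 42
  - Sum after Rule 1: 107
Step 2: Apply Rule 2 - Multiply all by 1.1
  - 107 × 1.1 = 117.7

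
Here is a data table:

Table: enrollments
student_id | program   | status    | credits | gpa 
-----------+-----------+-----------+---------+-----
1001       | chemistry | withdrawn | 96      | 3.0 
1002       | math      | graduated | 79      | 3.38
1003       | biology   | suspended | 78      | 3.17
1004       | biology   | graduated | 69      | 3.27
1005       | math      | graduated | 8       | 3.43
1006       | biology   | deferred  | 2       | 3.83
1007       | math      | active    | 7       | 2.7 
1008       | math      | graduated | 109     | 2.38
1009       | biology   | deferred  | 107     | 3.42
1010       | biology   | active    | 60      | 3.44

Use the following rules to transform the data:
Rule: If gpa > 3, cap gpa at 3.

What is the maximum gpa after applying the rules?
3.0

Step 1: Original maximum gpa = 3.83
Step 2: Apply cap at 3
Step 3: 7 records had gpa > 3 and were capped
Step 4: Maximum after transformation = 3.0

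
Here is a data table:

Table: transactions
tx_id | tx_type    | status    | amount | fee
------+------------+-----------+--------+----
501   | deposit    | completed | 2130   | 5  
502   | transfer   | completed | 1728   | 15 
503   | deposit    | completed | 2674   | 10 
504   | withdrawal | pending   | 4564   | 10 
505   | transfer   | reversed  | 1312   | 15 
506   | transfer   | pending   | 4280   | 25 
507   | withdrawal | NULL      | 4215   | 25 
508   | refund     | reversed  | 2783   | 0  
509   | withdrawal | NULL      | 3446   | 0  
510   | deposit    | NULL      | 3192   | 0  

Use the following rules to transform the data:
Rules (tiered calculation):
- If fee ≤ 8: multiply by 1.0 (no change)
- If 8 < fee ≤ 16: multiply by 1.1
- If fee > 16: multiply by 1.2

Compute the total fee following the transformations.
120.0

Step 1: Tier 1 (fee ≤ 8): 4 records, sum = 5 × 1.0 = 5.0
Step 2: Tier 2 (8 < fee ≤ 16): 4 records, sum = 50 × 1.1 = 55.0
Step 3: Tier 3 (fee > 16): 2 records, sum = 50 × 1.2 = 60.0
Step 4: Final sum = 5.0 + 55.0 + 60.0 = 120.0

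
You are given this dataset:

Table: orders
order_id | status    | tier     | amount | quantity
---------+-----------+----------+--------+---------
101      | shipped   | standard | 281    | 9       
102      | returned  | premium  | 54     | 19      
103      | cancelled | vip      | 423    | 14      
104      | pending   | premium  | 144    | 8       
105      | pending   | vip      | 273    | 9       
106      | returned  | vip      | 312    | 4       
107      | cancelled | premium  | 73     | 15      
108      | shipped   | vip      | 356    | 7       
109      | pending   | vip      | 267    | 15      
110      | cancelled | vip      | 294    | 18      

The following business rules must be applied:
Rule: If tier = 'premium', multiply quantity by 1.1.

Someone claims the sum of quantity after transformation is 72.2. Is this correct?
No, the correct result is 122.2.

Step 1: Calculate the correct sum after transformation
Step 2: Apply multiplier 1.1 to records where tier = 'premium'
Step 3: Correct result = 122.2
Step 4: Claimed result = 72.2
Step 5: 122.2 ≠ 72.2
Conclusion: The claimed result is incorrect. The correct answer is 122.2.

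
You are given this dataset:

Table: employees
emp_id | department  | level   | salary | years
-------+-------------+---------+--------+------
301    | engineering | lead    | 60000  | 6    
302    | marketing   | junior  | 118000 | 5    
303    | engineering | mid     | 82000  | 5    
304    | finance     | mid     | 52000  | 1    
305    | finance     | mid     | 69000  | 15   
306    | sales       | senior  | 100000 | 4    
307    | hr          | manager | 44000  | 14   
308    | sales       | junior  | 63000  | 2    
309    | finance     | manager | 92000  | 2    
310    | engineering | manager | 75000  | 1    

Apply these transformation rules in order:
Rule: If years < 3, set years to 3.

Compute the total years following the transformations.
61

Step 1: 4 records have years < 3
Step 2: These records originally summed to 6
Step 3: After setting to minimum: 4 × 3 = 12
Step 4: Unaffected records sum: 49
Step 5: Final sum = 12 + 49 = 61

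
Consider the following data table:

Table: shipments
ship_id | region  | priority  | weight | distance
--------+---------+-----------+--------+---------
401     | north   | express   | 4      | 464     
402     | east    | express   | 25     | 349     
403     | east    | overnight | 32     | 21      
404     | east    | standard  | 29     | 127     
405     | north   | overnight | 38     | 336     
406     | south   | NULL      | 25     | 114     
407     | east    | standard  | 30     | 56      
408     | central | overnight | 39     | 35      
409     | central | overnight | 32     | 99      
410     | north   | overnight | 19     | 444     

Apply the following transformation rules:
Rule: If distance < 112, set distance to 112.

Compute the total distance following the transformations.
2282

Step 1: 4 records have distance < 112
Step 2: These records originally summed to 211
Step 3: After setting to minimum: 4 × 112 = 448
Step 4: Unaffected records sum: 1834
Step 5: Final sum = 448 + 1834 = 2282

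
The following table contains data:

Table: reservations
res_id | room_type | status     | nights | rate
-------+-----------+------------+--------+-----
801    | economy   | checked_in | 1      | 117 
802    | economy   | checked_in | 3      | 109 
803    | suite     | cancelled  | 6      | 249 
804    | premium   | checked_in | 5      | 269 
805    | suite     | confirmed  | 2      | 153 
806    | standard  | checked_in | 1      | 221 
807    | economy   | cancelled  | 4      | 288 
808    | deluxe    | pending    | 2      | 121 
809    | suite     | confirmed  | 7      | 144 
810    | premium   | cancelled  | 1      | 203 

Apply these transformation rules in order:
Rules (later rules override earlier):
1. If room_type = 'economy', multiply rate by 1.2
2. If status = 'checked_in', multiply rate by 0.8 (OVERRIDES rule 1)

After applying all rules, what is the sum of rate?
1788.4

Step 1: Rule 2 takes priority for records with status = 'checked_in'
  - 4 records: 716 × 0.8 = 572.8
Step 2: Rule 1 applies to remaining records with room_type = 'economy'
  - 1 records: 288 × 1.2 = 345.6
Step 3: Other records unchanged: 870
Step 4: Final sum = 572.8 + 345.6 + 870 = 1788.4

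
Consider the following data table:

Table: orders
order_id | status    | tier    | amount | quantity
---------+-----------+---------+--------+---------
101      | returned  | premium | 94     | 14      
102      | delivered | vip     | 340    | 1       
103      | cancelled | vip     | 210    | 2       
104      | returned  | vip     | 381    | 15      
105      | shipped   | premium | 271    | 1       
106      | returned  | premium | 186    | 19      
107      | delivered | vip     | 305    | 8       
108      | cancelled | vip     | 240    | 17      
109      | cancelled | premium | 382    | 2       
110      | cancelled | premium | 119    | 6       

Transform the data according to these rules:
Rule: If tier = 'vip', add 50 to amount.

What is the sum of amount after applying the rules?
2778

Step 1: Count records where tier = 'vip': 5
Step 2: Total bonus added: 5 × 50 = 250
Step 3: Original sum of amount: 2528
Step 4: Final sum = 2528 + 250 = 2778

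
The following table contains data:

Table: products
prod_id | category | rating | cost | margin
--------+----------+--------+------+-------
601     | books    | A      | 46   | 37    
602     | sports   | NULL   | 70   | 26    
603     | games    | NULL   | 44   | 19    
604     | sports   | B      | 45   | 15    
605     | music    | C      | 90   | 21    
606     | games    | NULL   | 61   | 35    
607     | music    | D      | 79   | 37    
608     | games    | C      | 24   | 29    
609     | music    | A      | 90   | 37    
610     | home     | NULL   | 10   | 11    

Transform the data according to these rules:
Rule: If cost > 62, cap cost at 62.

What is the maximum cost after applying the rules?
62

Step 1: Original maximum cost = 90
Step 2: Apply cap at 62
Step 3: 4 records had cost > 62 and were capped
Step 4: Maximum after transformation = 62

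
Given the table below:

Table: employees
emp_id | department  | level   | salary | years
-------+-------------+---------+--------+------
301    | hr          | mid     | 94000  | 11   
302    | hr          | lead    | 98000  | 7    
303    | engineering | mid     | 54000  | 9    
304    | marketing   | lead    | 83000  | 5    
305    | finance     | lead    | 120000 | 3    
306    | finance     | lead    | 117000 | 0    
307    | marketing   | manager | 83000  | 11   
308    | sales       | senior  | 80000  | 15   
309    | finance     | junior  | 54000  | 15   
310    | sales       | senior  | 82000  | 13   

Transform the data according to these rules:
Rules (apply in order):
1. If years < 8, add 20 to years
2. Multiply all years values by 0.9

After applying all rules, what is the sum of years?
152.1

Step 1: Apply Rule 1 - Add 20 to records with years < 8
  - 4 records affected: 15 + (4 × 20) = 95
  - Unaffected records: 74
  - Sum after Rule 1: 169
Step 2: Apply Rule 2 - Multiply all by 0.9
  - 169 × 0.9 = 152.1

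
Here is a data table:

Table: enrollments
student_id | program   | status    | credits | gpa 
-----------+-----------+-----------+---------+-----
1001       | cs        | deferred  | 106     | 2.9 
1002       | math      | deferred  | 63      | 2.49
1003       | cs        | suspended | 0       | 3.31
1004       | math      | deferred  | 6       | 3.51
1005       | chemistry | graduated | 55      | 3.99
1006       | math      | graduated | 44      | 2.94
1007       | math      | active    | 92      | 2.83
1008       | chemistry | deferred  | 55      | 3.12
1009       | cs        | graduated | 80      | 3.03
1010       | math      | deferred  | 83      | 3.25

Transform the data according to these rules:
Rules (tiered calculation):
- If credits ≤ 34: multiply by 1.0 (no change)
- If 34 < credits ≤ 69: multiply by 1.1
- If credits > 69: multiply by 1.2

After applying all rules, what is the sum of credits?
677.9

Step 1: Tier 1 (credits ≤ 34): 2 records, sum = 6 × 1.0 = 6.0
Step 2: Tier 2 (34 < credits ≤ 69): 4 records, sum = 217 × 1.1 = 238.7
Step 3: Tier 3 (credits > 69): 4 records, sum = 361 × 1.2 = 433.2
Step 4: Final sum = 6.0 + 238.7 + 433.2 = 677.9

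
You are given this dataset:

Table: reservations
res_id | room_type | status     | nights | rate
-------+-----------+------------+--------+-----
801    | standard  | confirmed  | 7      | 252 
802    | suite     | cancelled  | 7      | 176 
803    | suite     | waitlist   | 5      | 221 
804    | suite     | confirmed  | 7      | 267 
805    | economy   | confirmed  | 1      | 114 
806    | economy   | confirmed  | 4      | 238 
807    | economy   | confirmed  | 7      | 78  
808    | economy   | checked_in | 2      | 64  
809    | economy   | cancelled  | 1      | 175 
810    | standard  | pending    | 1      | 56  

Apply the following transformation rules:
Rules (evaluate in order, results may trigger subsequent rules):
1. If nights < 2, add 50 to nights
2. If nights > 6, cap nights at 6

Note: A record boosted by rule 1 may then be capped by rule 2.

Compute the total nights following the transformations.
53

Step 1: Apply rule 1 to records with nights < 2
  - 3 records get bonus of 50
  - Of these, 3 records then exceed 6 and get capped
Step 2: Apply rule 2 to records with nights > 6
  - 4 records (original) are capped
Step 3: Calculate final sum = 53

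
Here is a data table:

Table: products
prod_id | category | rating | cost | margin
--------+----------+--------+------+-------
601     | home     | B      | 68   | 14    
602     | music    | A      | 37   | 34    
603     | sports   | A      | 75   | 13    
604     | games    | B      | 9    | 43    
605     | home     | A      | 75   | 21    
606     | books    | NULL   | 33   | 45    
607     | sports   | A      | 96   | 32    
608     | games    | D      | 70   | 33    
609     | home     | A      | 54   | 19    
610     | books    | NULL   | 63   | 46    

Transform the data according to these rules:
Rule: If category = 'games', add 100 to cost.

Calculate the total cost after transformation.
780

Step 1: Count records where category = 'games': 2
Step 2: Total bonus added: 2 × 100 = 200
Step 3: Original sum of cost: 580
Step 4: Final sum = 580 + 200 = 780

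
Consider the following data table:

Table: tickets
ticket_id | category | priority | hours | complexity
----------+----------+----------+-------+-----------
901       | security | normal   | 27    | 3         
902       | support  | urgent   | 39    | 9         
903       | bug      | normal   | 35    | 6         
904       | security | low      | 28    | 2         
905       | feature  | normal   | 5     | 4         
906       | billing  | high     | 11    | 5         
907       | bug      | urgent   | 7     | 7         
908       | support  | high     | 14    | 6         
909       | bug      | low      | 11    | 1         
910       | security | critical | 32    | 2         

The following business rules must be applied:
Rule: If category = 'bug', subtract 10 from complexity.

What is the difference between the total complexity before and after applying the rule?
30

Step 1: Original sum of complexity = 45
Step 2: 3 records have category = 'bug'
Step 3: Each affected record changes by -10
Step 4: Total change = 3 × -10 = -30
Step 5: New sum = 45 + -30 = 15
Step 6: Difference = |15 - 45| = 30
        (Sum decreased by 30)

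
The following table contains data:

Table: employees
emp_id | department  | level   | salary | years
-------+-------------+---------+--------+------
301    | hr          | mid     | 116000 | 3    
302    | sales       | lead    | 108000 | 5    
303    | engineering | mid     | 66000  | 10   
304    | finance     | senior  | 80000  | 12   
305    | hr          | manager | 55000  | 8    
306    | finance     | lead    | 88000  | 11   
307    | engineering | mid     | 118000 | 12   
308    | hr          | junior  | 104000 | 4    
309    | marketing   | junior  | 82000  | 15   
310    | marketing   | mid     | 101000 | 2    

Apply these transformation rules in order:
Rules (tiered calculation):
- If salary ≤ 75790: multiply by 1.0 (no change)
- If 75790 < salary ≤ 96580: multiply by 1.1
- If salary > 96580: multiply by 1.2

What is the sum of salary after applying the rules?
1052400.0

Step 1: Tier 1 (salary ≤ 75790): 2 records, sum = 121000 × 1.0 = 121000.0
Step 2: Tier 2 (75790 < salary ≤ 96580): 3 records, sum = 250000 × 1.1 = 275000.0
Step 3: Tier 3 (salary > 96580): 5 records, sum = 547000 × 1.2 = 656400.0
Step 4: Final sum = 121000.0 + 275000.0 + 656400.0 = 1052400.0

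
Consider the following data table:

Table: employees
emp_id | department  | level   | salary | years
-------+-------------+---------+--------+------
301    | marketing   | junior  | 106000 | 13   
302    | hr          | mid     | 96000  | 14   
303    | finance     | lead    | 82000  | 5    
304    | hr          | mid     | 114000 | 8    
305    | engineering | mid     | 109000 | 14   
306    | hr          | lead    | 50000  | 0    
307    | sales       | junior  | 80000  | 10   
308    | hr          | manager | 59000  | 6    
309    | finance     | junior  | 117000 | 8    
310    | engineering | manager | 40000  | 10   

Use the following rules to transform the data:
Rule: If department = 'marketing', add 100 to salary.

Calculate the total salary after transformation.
853100

Step 1: Count records where department = 'marketing': 1
Step 2: Total bonus added: 1 × 100 = 100
Step 3: Original sum of salary: 853000
Step 4: Final sum = 853000 + 100 = 853100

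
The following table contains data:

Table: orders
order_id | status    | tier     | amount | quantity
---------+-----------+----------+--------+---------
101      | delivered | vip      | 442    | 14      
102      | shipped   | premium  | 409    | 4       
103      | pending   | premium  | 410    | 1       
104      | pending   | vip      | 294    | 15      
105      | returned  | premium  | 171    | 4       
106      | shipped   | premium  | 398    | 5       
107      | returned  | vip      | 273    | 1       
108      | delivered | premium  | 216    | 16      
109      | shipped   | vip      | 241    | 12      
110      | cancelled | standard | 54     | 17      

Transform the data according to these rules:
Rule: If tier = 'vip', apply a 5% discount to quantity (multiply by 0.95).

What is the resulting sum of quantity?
86.9

Step 1: Records with tier = 'vip' have total quantity = 42
Step 2: Apply multiplier: 42 × 0.95 = 39.9
Step 3: Other records total: 47
Step 4: Final sum = 39.9 + 47 = 86.9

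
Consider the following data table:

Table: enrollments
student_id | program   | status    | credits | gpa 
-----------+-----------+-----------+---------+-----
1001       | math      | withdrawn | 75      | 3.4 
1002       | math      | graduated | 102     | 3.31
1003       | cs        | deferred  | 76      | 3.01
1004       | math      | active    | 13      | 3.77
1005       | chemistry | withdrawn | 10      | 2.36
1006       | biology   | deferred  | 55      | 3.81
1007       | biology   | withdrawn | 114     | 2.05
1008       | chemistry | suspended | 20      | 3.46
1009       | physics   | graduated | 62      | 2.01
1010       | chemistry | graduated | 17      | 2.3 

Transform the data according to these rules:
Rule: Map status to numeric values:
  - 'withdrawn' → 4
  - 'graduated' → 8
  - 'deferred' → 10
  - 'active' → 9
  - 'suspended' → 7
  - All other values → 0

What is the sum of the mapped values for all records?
72

Step 1: Apply mapping to each record
Step 2: Count by status:
  'withdrawn': 3 records × 4 = 12
  'graduated': 3 records × 8 = 24
  'deferred': 2 records × 10 = 20
  'active': 1 records × 9 = 9
  'suspended': 1 records × 7 = 7
Step 3: Sum all mapped values = 72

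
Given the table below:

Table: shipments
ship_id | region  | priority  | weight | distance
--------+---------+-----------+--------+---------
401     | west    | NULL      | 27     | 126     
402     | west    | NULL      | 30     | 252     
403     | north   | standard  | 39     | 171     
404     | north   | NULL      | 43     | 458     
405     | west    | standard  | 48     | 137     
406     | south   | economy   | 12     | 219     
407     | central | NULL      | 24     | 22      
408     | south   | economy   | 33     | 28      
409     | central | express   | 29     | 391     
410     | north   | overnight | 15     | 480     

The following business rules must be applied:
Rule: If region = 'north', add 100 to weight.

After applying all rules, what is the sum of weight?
600

Step 1: Count records where region = 'north': 3
Step 2: Total bonus added: 3 × 100 = 300
Step 3: Original sum of weight: 300
Step 4: Final sum = 300 + 300 = 600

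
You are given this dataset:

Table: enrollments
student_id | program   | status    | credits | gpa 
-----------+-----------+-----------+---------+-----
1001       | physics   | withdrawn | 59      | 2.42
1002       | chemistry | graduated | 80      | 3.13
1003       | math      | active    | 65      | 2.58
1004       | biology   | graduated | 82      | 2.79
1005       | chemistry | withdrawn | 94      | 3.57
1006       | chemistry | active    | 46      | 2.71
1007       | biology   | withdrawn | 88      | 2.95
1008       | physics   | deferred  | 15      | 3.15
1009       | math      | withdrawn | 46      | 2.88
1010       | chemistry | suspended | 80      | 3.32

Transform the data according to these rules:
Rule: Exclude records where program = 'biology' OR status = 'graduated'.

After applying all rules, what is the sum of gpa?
20.63

Step 1: Find records where program = 'biology' OR status = 'graduated'
Step 2: 3 records match, summing to 8.87
Step 3: Original sum: 29.5
Step 4: Remaining sum = 29.5 - 8.87 = 20.63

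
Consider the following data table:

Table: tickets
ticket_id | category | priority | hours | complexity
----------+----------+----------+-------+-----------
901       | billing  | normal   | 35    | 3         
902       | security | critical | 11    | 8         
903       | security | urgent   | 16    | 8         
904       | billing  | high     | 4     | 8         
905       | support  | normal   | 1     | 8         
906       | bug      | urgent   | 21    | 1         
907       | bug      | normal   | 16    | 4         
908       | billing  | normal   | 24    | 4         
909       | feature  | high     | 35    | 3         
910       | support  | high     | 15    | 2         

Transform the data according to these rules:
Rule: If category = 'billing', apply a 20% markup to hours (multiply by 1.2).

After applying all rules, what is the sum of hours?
190.6

Step 1: Records with category = 'billing' have total hours = 63
Step 2: Apply multiplier: 63 × 1.2 = 75.6
Step 3: Other records total: 115
Step 4: Final sum = 75.6 + 115 = 190.6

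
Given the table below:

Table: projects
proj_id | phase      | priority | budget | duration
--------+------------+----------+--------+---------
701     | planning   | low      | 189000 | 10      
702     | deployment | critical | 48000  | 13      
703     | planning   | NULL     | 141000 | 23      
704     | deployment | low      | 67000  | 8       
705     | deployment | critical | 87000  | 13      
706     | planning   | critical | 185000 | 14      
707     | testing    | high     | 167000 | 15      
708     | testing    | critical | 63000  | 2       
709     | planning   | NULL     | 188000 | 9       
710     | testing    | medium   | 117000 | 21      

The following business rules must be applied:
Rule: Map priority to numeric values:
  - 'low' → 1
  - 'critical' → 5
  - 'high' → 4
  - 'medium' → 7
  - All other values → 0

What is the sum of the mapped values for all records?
33

Step 1: Apply mapping to each record
Step 2: Count by status:
  'low': 2 records × 1 = 2
  'critical': 4 records × 5 = 20
  'high': 1 records × 4 = 4
  'medium': 1 records × 7 = 7
Step 3: Sum all mapped values = 33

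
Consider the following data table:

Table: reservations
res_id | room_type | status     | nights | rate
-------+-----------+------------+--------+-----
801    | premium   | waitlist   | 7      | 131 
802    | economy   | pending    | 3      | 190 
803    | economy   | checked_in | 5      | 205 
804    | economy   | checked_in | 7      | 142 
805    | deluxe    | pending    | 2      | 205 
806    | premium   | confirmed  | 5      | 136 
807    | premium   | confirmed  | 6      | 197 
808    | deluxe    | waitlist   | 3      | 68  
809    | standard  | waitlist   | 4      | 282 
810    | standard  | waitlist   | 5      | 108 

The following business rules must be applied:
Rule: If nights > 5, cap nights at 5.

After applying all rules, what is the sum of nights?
42

Step 1: 3 records have nights > 5
Step 2: These records originally summed to 20
Step 3: After capping: 3 × 5 = 15
Step 4: Unaffected records sum: 27
Step 5: Final sum = 15 + 27 = 42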